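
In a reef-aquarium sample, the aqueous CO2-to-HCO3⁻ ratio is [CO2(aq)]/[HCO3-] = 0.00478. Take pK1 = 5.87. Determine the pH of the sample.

pH = 8.19

From K1 = [H⁺][HCO3-]/[CO2(aq)]:  pH = pK1 − log₁₀([CO2(aq)]/[HCO3-])
log₁₀(0.00478) = -2.321
pH = 5.87 − (-2.321) = 8.19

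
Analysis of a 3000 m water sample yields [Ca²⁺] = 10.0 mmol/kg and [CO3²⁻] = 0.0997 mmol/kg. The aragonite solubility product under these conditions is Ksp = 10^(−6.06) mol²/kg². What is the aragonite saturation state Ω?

Ω = 1.14

Ksp = 10^(−6.06) = 8.710×10^-7
Ω = [Ca²⁺][CO3²⁻]/Ksp = (10.0×10^-3)(0.0997×10^-3) / 8.710×10^-7 = 1.14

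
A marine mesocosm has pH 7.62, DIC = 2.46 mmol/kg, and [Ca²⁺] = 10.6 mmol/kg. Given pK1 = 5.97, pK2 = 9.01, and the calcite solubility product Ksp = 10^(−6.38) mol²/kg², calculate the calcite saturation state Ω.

α₂ = 1 / (1 + [H⁺]/K2 + [H⁺]²/(K1K2)) = 1 / (1 + 10^+1.39 + 10^-0.26)
   = 1 / (1 + 24.547 + 0.54954) = 1/26.097 = 0.03832
[CO3²⁻] = α₂ × DIC = 0.03832 × 2.46 = 0.09427 mmol/kg
Ksp = 10^(−6.38) = 4.169×10^-7
Ω = [Ca²⁺][CO3²⁻]/Ksp = (10.6×10^-3)(9.427×10^-5) / 4.169×10^-7 = 2.40

Ω = 2.40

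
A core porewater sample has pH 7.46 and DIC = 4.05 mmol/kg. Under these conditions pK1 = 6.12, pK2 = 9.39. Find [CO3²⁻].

[CO3²⁻] = 0.0450 mmol/kg

α₂ = 1 / (1 + [H⁺]/K2 + [H⁺]²/(K1K2)) = 1 / (1 + 10^+1.93 + 10^+0.59)
   = 1 / (1 + 85.114 + 3.8905) = 1/90.004 = 0.01111
[CO3²⁻] = α₂ × DIC = 0.01111 × 4.05 = 0.0450 mmol/kg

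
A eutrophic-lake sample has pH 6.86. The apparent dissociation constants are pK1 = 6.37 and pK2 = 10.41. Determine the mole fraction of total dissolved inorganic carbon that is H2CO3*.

α₀ = 0.244

α₀ = 1 / (1 + K1/[H⁺] + K1K2/[H⁺]²) = 1 / (1 + 10^+0.49 + 10^-3.06)
   = 1 / (1 + 3.0903 + 0.00087096) = 1/4.0912 = 0.2444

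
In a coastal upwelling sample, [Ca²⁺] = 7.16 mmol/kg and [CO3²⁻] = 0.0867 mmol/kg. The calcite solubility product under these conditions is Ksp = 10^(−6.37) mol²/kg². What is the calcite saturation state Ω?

Ksp = 10^(−6.37) = 4.266×10^-7
Ω = [Ca²⁺][CO3²⁻]/Ksp = (7.16×10^-3)(0.0867×10^-3) / 4.266×10^-7 = 1.46

Ω = 1.46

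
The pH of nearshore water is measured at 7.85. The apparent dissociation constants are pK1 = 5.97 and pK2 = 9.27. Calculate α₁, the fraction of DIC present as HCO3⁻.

α₁ = 0.951

α₁ = 1 / (1 + [H⁺]/K1 + K2/[H⁺]) = 1 / (1 + 10^-1.88 + 10^-1.42)
   = 1 / (1 + 0.013183 + 0.038019) = 1/1.0512 = 0.9513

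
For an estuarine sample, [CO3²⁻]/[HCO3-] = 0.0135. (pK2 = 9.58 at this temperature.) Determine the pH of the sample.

From K2 = [H⁺][CO3²⁻]/[HCO3-]:  pH = pK2 + log₁₀([CO3²⁻]/[HCO3-])
log₁₀(0.0135) = -1.870
pH = 9.58 + (-1.870) = 7.71

pH = 7.71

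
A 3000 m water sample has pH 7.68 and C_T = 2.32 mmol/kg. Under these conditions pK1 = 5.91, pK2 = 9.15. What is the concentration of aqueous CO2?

α₀ = 1 / (1 + K1/[H⁺] + K1K2/[H⁺]²) = 1 / (1 + 10^+1.77 + 10^+0.30)
   = 1 / (1 + 58.884 + 1.9953) = 1/61.880 = 0.01616
[CO2*] = α₀ × DIC = 0.01616 × 2.32 = 0.0375 mmol/kg

[CO2*] = 0.0375 mmol/kg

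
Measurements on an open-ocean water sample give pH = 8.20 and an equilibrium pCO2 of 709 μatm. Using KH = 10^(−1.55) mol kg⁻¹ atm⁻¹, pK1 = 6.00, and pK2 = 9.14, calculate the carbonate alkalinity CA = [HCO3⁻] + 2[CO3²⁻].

CA = 3.89 mmol/kg

[CO2*] = KH · pCO2 = 10^(−1.55) × 709×10^-6 = 1.998×10^-5 mol/kg
α₀ = 1/(1 + K1/[H⁺] + K1K2/[H⁺]²) = 1/(1 + 10^+2.20 + 10^+1.26) = 0.005628
DIC = [CO2*]/α₀ = 1.998×10^-5 / 0.005628 = 3.551 mmol/kg
CA = (α₁ + 2α₂)·DIC = (0.8920 + 2×0.1024) × 3.551 = 3.89 mmol/kg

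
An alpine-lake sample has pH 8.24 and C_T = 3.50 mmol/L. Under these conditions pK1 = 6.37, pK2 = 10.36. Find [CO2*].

[CO2*] = 0.0462 mmol/L

α₀ = 1 / (1 + K1/[H⁺] + K1K2/[H⁺]²) = 1 / (1 + 10^+1.87 + 10^-0.25)
   = 1 / (1 + 74.131 + 0.56234) = 1/75.693 = 0.01321
[CO2*] = α₀ × DIC = 0.01321 × 3.50 = 0.0462 mmol/L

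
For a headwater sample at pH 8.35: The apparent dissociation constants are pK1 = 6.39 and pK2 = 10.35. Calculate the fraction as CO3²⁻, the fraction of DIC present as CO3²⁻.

α₂ = 0.00979

α₂ = 1 / (1 + [H⁺]/K2 + [H⁺]²/(K1K2)) = 1 / (1 + 10^+2.00 + 10^+0.04)
   = 1 / (1 + 100.00 + 1.0965) = 1/102.10 = 0.009795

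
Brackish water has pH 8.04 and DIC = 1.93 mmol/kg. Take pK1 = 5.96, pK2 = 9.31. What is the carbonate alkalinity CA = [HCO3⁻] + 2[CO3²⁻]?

CA = [HCO3⁻] + 2[CO3²⁻] = (α₁ + 2α₂)·DIC
At pH 8.04: [H⁺]/K1 = 10^-2.08 = 0.0083176, K2/[H⁺] = 10^-1.27 = 0.053703
α₁ = 1/(1 + 0.0083176 + 0.053703) = 1/1.0620 = 0.9416; α₂ = α₁·K2/[H⁺] = 0.05057
α₁ + 2α₂ = 1.0427
CA = 1.0427 × 1.93 = 2.01 mmol/kg

CA = 2.01 mmol/kg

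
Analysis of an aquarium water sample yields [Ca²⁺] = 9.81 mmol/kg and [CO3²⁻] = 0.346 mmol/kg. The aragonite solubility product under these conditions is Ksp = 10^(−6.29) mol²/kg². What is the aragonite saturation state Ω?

Ksp = 10^(−6.29) = 5.129×10^-7
Ω = [Ca²⁺][CO3²⁻]/Ksp = (9.81×10^-3)(0.346×10^-3) / 5.129×10^-7 = 6.62

Ω = 6.62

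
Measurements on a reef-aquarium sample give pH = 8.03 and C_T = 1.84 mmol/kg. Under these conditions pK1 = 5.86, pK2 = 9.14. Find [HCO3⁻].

[HCO3⁻] = 1.70 mmol/kg

α₁ = 1 / (1 + [H⁺]/K1 + K2/[H⁺]) = 1 / (1 + 10^-2.17 + 10^-1.11)
   = 1 / (1 + 0.0067608 + 0.077625) = 1/1.0844 = 0.9222
[HCO3⁻] = α₁ × DIC = 0.9222 × 1.84 = 1.70 mmol/kg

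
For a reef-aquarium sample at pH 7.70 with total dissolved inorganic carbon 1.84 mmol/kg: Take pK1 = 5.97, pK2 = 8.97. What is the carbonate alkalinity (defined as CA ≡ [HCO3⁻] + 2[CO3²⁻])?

CA = [HCO3⁻] + 2[CO3²⁻] = (α₁ + 2α₂)·DIC
At pH 7.70: [H⁺]/K1 = 10^-1.73 = 0.018621, K2/[H⁺] = 10^-1.27 = 0.053703
α₁ = 1/(1 + 0.018621 + 0.053703) = 1/1.0723 = 0.9326; α₂ = α₁·K2/[H⁺] = 0.05008
α₁ + 2α₂ = 1.0327
CA = 1.0327 × 1.84 = 1.90 mmol/kg

CA = 1.90 mmol/kg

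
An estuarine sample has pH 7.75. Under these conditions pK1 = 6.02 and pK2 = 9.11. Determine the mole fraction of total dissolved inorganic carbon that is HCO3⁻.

α₁ = 1 / (1 + [H⁺]/K1 + K2/[H⁺]) = 1 / (1 + 10^-1.73 + 10^-1.36)
   = 1 / (1 + 0.018621 + 0.043652) = 1/1.0623 = 0.9414

α₁ = 0.941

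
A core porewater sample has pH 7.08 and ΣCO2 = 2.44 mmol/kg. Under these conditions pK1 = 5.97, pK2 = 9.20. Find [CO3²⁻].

α₂ = 1 / (1 + [H⁺]/K2 + [H⁺]²/(K1K2)) = 1 / (1 + 10^+2.12 + 10^+1.01)
   = 1 / (1 + 131.83 + 10.233) = 1/143.06 = 0.006990
[CO3²⁻] = α₂ × DIC = 0.006990 × 2.44 = 0.0171 mmol/kg = 17.1 μmol/kg

[CO3²⁻] = 17.1 μmol/kg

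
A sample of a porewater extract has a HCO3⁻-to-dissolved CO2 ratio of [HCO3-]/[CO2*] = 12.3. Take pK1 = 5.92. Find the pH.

pH = 7.01

From K1 = [H⁺][HCO3-]/[CO2*]:  pH = pK1 + log₁₀([HCO3-]/[CO2*])
log₁₀(12.3) = +1.090
pH = 5.92 + (+1.090) = 7.01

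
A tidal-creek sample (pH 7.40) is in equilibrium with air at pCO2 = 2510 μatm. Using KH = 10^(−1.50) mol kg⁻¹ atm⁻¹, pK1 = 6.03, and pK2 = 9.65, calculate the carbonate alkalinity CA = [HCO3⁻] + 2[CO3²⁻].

CA = 1.88 mmol/kg

[CO2*] = KH · pCO2 = 10^(−1.50) × 2510×10^-6 = 7.937×10^-5 mol/kg
α₀ = 1/(1 + K1/[H⁺] + K1K2/[H⁺]²) = 1/(1 + 10^+1.37 + 10^-0.88) = 0.04069
DIC = [CO2*]/α₀ = 7.937×10^-5 / 0.04069 = 1.951 mmol/kg
CA = (α₁ + 2α₂)·DIC = (0.9539 + 2×0.005364) × 1.951 = 1.88 mmol/kg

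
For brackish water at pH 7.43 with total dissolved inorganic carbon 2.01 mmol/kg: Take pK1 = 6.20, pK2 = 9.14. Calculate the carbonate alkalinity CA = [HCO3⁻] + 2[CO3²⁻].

CA = 1.94 mmol/kg

CA = [HCO3⁻] + 2[CO3²⁻] = (α₁ + 2α₂)·DIC
At pH 7.43: [H⁺]/K1 = 10^-1.23 = 0.058884, K2/[H⁺] = 10^-1.71 = 0.019498
α₁ = 1/(1 + 0.058884 + 0.019498) = 1/1.0784 = 0.9273; α₂ = α₁·K2/[H⁺] = 0.01808
α₁ + 2α₂ = 0.9635
CA = 0.9635 × 2.01 = 1.94 mmol/kg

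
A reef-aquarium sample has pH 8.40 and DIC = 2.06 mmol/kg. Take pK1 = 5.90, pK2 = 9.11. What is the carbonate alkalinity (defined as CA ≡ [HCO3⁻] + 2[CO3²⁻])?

CA = [HCO3⁻] + 2[CO3²⁻] = (α₁ + 2α₂)·DIC
At pH 8.40: [H⁺]/K1 = 10^-2.50 = 0.0031623, K2/[H⁺] = 10^-0.71 = 0.19498
α₁ = 1/(1 + 0.0031623 + 0.19498) = 1/1.1981 = 0.8346; α₂ = α₁·K2/[H⁺] = 0.1627
α₁ + 2α₂ = 1.1601
CA = 1.1601 × 2.06 = 2.39 mmol/kg

CA = 2.39 mmol/kg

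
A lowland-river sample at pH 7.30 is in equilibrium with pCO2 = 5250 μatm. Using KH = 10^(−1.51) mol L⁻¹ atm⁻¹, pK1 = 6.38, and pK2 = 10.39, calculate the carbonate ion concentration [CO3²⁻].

[CO2*] = KH · pCO2 = 10^(−1.51) × 5250×10^-6 = 1.622×10^-4 mol/L
α₀ = 1/(1 + K1/[H⁺] + K1K2/[H⁺]²) = 1/(1 + 10^+0.92 + 10^-2.17) = 0.1072
DIC = [CO2*]/α₀ = 1.622×10^-4 / 0.1072 = 1.513 mmol/L
[CO3²⁻] = α₂·DIC; α₂ = 0.0007251, so [CO3²⁻] = 0.0007251 × 1.513 = 0.00110 mmol/L = 1.10 μmol/L

[CO3²⁻] = 1.10 μmol/L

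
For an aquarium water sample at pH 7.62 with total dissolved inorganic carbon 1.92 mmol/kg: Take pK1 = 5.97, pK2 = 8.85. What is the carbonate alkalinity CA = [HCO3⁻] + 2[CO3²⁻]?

CA = [HCO3⁻] + 2[CO3²⁻] = (α₁ + 2α₂)·DIC
At pH 7.62: [H⁺]/K1 = 10^-1.65 = 0.022387, K2/[H⁺] = 10^-1.23 = 0.058884
α₁ = 1/(1 + 0.022387 + 0.058884) = 1/1.0813 = 0.9248; α₂ = α₁·K2/[H⁺] = 0.05446
α₁ + 2α₂ = 1.0338
CA = 1.0338 × 1.92 = 1.98 mmol/kg

CA = 1.98 mmol/kg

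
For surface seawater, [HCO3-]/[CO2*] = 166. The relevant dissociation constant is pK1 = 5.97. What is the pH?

pH = 8.19

From K1 = [H⁺][HCO3-]/[CO2*]:  pH = pK1 + log₁₀([HCO3-]/[CO2*])
log₁₀(166) = +2.220
pH = 5.97 + (+2.220) = 8.19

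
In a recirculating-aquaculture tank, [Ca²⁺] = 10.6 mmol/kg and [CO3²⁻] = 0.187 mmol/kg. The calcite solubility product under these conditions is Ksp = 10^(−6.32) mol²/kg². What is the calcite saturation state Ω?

Ω = 4.14

Ksp = 10^(−6.32) = 4.786×10^-7
Ω = [Ca²⁺][CO3²⁻]/Ksp = (10.6×10^-3)(0.187×10^-3) / 4.786×10^-7 = 4.14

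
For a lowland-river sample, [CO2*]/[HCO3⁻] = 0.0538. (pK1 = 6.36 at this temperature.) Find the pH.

pH = 7.63

From K1 = [H⁺][HCO3⁻]/[CO2*]:  pH = pK1 − log₁₀([CO2*]/[HCO3⁻])
log₁₀(0.0538) = -1.269
pH = 6.36 − (-1.269) = 7.63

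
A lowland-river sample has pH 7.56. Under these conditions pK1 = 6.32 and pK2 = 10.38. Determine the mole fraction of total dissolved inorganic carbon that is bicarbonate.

α₁ = 0.944

α₁ = 1 / (1 + [H⁺]/K1 + K2/[H⁺]) = 1 / (1 + 10^-1.24 + 10^-2.82)
   = 1 / (1 + 0.057544 + 0.0015136) = 1/1.0591 = 0.9442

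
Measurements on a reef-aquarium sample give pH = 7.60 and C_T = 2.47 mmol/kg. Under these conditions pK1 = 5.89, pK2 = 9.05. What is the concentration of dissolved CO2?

α₀ = 1 / (1 + K1/[H⁺] + K1K2/[H⁺]²) = 1 / (1 + 10^+1.71 + 10^+0.26)
   = 1 / (1 + 51.286 + 1.8197) = 1/54.106 = 0.01848
[CO2*] = α₀ × DIC = 0.01848 × 2.47 = 0.0457 mmol/kg

[CO2*] = 0.0457 mmol/kg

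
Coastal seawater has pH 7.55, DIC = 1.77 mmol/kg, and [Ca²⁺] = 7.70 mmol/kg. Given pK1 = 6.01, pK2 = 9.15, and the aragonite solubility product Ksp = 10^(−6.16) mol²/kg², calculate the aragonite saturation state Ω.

α₂ = 1 / (1 + [H⁺]/K2 + [H⁺]²/(K1K2)) = 1 / (1 + 10^+1.60 + 10^+0.06)
   = 1 / (1 + 39.811 + 1.1482) = 1/41.959 = 0.02383
[CO3²⁻] = α₂ × DIC = 0.02383 × 1.77 = 0.04218 mmol/kg
Ksp = 10^(−6.16) = 6.918×10^-7
Ω = [Ca²⁺][CO3²⁻]/Ksp = (7.70×10^-3)(4.218×10^-5) / 6.918×10^-7 = 0.470

Ω = 0.470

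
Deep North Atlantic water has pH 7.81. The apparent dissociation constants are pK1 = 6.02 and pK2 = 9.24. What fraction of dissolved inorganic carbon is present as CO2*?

α₀ = 1 / (1 + K1/[H⁺] + K1K2/[H⁺]²) = 1 / (1 + 10^+1.79 + 10^+0.36)
   = 1 / (1 + 61.660 + 2.2909) = 1/64.950 = 0.01540

α₀ = 0.0154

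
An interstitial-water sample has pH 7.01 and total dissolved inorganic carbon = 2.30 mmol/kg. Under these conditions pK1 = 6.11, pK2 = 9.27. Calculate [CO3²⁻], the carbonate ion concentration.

[CO3²⁻] = 11.2 μmol/kg

α₂ = 1 / (1 + [H⁺]/K2 + [H⁺]²/(K1K2)) = 1 / (1 + 10^+2.26 + 10^+1.36)
   = 1 / (1 + 181.97 + 22.909) = 1/205.88 = 0.004857
[CO3²⁻] = α₂ × DIC = 0.004857 × 2.30 = 0.0112 mmol/kg = 11.2 μmol/kg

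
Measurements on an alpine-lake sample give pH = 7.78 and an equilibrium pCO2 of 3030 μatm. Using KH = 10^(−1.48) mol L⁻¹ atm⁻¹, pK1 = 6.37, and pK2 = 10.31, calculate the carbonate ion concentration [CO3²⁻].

[CO2*] = KH · pCO2 = 10^(−1.48) × 3030×10^-6 = 1.003×10^-4 mol/L
α₀ = 1/(1 + K1/[H⁺] + K1K2/[H⁺]²) = 1/(1 + 10^+1.41 + 10^-1.12) = 0.03734
DIC = [CO2*]/α₀ = 1.003×10^-4 / 0.03734 = 2.687 mmol/L
[CO3²⁻] = α₂·DIC; α₂ = 0.002833, so [CO3²⁻] = 0.002833 × 2.687 = 0.00761 mmol/L = 7.61 μmol/L

[CO3²⁻] = 7.61 μmol/L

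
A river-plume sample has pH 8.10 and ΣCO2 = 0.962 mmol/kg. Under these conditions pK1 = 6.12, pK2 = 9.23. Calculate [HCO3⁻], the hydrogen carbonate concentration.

α₁ = 1 / (1 + [H⁺]/K1 + K2/[H⁺]) = 1 / (1 + 10^-1.98 + 10^-1.13)
   = 1 / (1 + 0.010471 + 0.074131) = 1/1.0846 = 0.9220
[HCO3⁻] = α₁ × DIC = 0.9220 × 0.962 = 0.887 mmol/kg

[HCO3⁻] = 0.887 mmol/kg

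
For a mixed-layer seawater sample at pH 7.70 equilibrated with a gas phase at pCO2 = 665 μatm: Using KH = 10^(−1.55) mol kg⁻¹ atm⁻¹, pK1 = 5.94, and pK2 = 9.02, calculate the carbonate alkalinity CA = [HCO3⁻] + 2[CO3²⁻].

[CO2*] = KH · pCO2 = 10^(−1.55) × 665×10^-6 = 1.874×10^-5 mol/kg
α₀ = 1/(1 + K1/[H⁺] + K1K2/[H⁺]²) = 1/(1 + 10^+1.76 + 10^+0.44) = 0.01631
DIC = [CO2*]/α₀ = 1.874×10^-5 / 0.01631 = 1.149 mmol/kg
CA = (α₁ + 2α₂)·DIC = (0.9388 + 2×0.04493) × 1.149 = 1.18 mmol/kg

CA = 1.18 mmol/kg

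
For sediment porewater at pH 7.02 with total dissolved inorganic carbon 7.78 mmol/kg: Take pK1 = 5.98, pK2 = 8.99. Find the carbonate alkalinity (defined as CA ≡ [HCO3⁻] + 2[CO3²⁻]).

CA = 7.21 mmol/kg

CA = [HCO3⁻] + 2[CO3²⁻] = (α₁ + 2α₂)·DIC
At pH 7.02: [H⁺]/K1 = 10^-1.04 = 0.091201, K2/[H⁺] = 10^-1.97 = 0.010715
α₁ = 1/(1 + 0.091201 + 0.010715) = 1/1.1019 = 0.9075; α₂ = α₁·K2/[H⁺] = 0.009724
α₁ + 2α₂ = 0.9270
CA = 0.9270 × 7.78 = 7.21 mmol/kg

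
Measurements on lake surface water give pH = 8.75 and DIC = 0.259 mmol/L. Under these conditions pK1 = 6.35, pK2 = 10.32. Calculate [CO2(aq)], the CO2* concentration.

α₀ = 1 / (1 + K1/[H⁺] + K1K2/[H⁺]²) = 1 / (1 + 10^+2.40 + 10^+0.83)
   = 1 / (1 + 251.19 + 6.7608) = 1/258.95 = 0.003862
[CO2*] = α₀ × DIC = 0.003862 × 0.259 = 0.00100 mmol/L = 1.00 μmol/L

[CO2*] = 1.00 μmol/L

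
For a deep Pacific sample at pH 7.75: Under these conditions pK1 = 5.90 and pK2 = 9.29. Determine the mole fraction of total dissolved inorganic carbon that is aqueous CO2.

α₀ = 1 / (1 + K1/[H⁺] + K1K2/[H⁺]²) = 1 / (1 + 10^+1.85 + 10^+0.31)
   = 1 / (1 + 70.795 + 2.0417) = 1/73.836 = 0.01354

α₀ = 0.0135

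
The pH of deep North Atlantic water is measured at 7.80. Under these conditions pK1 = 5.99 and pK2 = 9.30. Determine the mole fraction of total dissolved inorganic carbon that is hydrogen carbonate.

α₁ = 0.955

α₁ = 1 / (1 + [H⁺]/K1 + K2/[H⁺]) = 1 / (1 + 10^-1.81 + 10^-1.50)
   = 1 / (1 + 0.015488 + 0.031623) = 1/1.0471 = 0.9550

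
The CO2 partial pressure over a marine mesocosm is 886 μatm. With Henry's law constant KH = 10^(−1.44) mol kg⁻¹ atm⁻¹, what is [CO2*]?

[CO2*] = 32.2 μmol/kg

KH = 10^(−1.44) = 3.631×10^-2 mol kg⁻¹ atm⁻¹
[CO2*] = KH · pCO2 = 3.631×10^-2 × 886×10^-6 atm = 3.22×10^-5 mol/kg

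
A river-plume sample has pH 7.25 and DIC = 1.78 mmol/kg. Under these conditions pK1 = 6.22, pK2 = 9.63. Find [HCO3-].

[HCO3⁻] = 1.62 mmol/kg

α₁ = 1 / (1 + [H⁺]/K1 + K2/[H⁺]) = 1 / (1 + 10^-1.03 + 10^-2.38)
   = 1 / (1 + 0.093325 + 0.0041687) = 1/1.0975 = 0.9112
[HCO3⁻] = α₁ × DIC = 0.9112 × 1.78 = 1.62 mmol/kg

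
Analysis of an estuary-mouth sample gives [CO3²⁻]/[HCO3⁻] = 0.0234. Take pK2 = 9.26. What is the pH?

pH = 7.63

From K2 = [H⁺][CO3²⁻]/[HCO3⁻]:  pH = pK2 + log₁₀([CO3²⁻]/[HCO3⁻])
log₁₀(0.0234) = -1.631
pH = 9.26 + (-1.631) = 7.63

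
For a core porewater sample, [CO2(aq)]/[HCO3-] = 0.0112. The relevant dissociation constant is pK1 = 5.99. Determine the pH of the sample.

From K1 = [H⁺][HCO3-]/[CO2(aq)]:  pH = pK1 − log₁₀([CO2(aq)]/[HCO3-])
log₁₀(0.0112) = -1.951
pH = 5.99 − (-1.951) = 7.94

pH = 7.94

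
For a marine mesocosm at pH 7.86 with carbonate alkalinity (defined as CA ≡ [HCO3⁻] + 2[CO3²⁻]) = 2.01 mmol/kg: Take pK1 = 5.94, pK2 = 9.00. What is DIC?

CA = [HCO3⁻] + 2[CO3²⁻] = (α₁ + 2α₂)·DIC
At pH 7.86: [H⁺]/K1 = 10^-1.92 = 0.012023, K2/[H⁺] = 10^-1.14 = 0.072444
α₁ = 1/(1 + 0.012023 + 0.072444) = 1/1.0845 = 0.9221; α₂ = α₁·K2/[H⁺] = 0.06680
α₁ + 2α₂ = 1.0557
DIC = CA / (α₁ + 2α₂) = 2.01 / 1.0557 = 1.90 mmol/kg

DIC = 1.90 mmol/kg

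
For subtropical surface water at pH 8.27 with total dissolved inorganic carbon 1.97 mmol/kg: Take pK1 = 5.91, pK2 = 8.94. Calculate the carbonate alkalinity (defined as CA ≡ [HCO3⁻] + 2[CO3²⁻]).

CA = 2.31 mmol/kg

CA = [HCO3⁻] + 2[CO3²⁻] = (α₁ + 2α₂)·DIC
At pH 8.27: [H⁺]/K1 = 10^-2.36 = 0.0043652, K2/[H⁺] = 10^-0.67 = 0.21380
α₁ = 1/(1 + 0.0043652 + 0.21380) = 1/1.2182 = 0.8209; α₂ = α₁·K2/[H⁺] = 0.1755
α₁ + 2α₂ = 1.1719
CA = 1.1719 × 1.97 = 2.31 mmol/kg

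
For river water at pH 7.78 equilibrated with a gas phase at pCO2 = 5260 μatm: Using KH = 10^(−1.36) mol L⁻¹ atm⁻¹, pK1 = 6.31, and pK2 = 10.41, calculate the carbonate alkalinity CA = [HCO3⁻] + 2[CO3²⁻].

[CO2*] = KH · pCO2 = 10^(−1.36) × 5260×10^-6 = 2.296×10^-4 mol/L
α₀ = 1/(1 + K1/[H⁺] + K1K2/[H⁺]²) = 1/(1 + 10^+1.47 + 10^-1.16) = 0.03270
DIC = [CO2*]/α₀ = 2.296×10^-4 / 0.03270 = 7.022 mmol/L
CA = (α₁ + 2α₂)·DIC = (0.9650 + 2×0.002262) × 7.022 = 6.81 mmol/L

CA = 6.81 mmol/L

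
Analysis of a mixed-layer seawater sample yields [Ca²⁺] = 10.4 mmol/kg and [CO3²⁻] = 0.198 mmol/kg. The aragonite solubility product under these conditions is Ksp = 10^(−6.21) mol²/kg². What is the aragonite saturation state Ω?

Ω = 3.34

Ksp = 10^(−6.21) = 6.166×10^-7
Ω = [Ca²⁺][CO3²⁻]/Ksp = (10.4×10^-3)(0.198×10^-3) / 6.166×10^-7 = 3.34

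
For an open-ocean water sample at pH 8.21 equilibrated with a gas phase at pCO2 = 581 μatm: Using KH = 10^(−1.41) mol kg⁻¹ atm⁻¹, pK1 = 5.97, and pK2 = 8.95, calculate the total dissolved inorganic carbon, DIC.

[CO2*] = KH · pCO2 = 10^(−1.41) × 581×10^-6 = 2.260×10^-5 mol/kg
α₀ = 1/(1 + K1/[H⁺] + K1K2/[H⁺]²) = 1/(1 + 10^+2.24 + 10^+1.50) = 0.004845
DIC = [CO2*]/α₀ = 2.260×10^-5 / 0.004845 = 4.67 mmol/kg

DIC = 4.67 mmol/kg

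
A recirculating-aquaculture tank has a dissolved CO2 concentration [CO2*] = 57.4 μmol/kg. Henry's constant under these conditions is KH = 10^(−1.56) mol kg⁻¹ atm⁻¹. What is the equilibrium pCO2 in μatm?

pCO2 = 2080 μatm

KH = 10^(−1.56) = 2.754×10^-2 mol kg⁻¹ atm⁻¹
pCO2 = [CO2*]/KH = 57.4×10^-6 / 2.754×10^-2 = 2.08×10^-3 atm = 2080 μatm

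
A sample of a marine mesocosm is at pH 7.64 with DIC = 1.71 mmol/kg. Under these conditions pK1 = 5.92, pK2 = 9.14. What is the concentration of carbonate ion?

[CO3²⁻] = 0.0515 mmol/kg

α₂ = 1 / (1 + [H⁺]/K2 + [H⁺]²/(K1K2)) = 1 / (1 + 10^+1.50 + 10^-0.22)
   = 1 / (1 + 31.623 + 0.60256) = 1/33.225 = 0.03010
[CO3²⁻] = α₂ × DIC = 0.03010 × 1.71 = 0.0515 mmol/kg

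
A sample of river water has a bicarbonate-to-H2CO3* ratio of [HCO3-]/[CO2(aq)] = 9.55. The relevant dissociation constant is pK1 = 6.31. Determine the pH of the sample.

pH = 7.29

From K1 = [H⁺][HCO3-]/[CO2(aq)]:  pH = pK1 + log₁₀([HCO3-]/[CO2(aq)])
log₁₀(9.55) = +0.980
pH = 6.31 + (+0.980) = 7.29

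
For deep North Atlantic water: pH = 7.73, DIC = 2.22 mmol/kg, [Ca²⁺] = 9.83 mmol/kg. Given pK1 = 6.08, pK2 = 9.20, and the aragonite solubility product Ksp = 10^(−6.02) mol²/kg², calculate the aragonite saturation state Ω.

Ω = 0.733

α₂ = 1 / (1 + [H⁺]/K2 + [H⁺]²/(K1K2)) = 1 / (1 + 10^+1.47 + 10^-0.18)
   = 1 / (1 + 29.512 + 0.66069) = 1/31.173 = 0.03208
[CO3²⁻] = α₂ × DIC = 0.03208 × 2.22 = 0.07122 mmol/kg
Ksp = 10^(−6.02) = 9.550×10^-7
Ω = [Ca²⁺][CO3²⁻]/Ksp = (9.83×10^-3)(7.122×10^-5) / 9.550×10^-7 = 0.733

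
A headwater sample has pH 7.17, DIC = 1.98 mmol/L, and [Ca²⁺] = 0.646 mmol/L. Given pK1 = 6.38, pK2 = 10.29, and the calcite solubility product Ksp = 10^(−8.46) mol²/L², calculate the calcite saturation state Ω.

Ω = 0.241

α₂ = 1 / (1 + [H⁺]/K2 + [H⁺]²/(K1K2)) = 1 / (1 + 10^+3.12 + 10^+2.33)
   = 1 / (1 + 1318.3 + 213.80) = 1/1533.1 = 0.0006523
[CO3²⁻] = α₂ × DIC = 0.0006523 × 1.98 = 0.001292 mmol/L = 1.292 μmol/L
Ksp = 10^(−8.46) = 3.467×10^-9
Ω = [Ca²⁺][CO3²⁻]/Ksp = (0.646×10^-3)(1.292×10^-6) / 3.467×10^-9 = 0.241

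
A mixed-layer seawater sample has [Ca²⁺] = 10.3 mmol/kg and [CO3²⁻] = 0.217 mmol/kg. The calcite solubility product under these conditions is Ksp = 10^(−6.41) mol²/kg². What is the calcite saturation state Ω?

Ω = 5.75

Ksp = 10^(−6.41) = 3.890×10^-7
Ω = [Ca²⁺][CO3²⁻]/Ksp = (10.3×10^-3)(0.217×10^-3) / 3.890×10^-7 = 5.75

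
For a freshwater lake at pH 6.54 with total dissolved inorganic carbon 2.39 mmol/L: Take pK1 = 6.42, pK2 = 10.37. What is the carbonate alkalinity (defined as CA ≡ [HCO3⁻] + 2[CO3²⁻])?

CA = 1.36 mmol/L

CA = [HCO3⁻] + 2[CO3²⁻] = (α₁ + 2α₂)·DIC
At pH 6.54: [H⁺]/K1 = 10^-0.12 = 0.75858, K2/[H⁺] = 10^-3.83 = 0.00014791
α₁ = 1/(1 + 0.75858 + 0.00014791) = 1/1.7587 = 0.5686; α₂ = α₁·K2/[H⁺] = 8.410×10^-5
α₁ + 2α₂ = 0.5688
CA = 0.5688 × 2.39 = 1.36 mmol/L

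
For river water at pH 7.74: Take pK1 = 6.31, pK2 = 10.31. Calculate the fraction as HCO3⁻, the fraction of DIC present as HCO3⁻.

α₁ = 1 / (1 + [H⁺]/K1 + K2/[H⁺]) = 1 / (1 + 10^-1.43 + 10^-2.57)
   = 1 / (1 + 0.037154 + 0.0026915) = 1/1.0398 = 0.9617

α₁ = 0.962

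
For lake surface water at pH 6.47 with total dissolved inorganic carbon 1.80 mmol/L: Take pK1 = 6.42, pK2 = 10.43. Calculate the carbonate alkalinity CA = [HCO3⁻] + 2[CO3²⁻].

CA = [HCO3⁻] + 2[CO3²⁻] = (α₁ + 2α₂)·DIC
At pH 6.47: [H⁺]/K1 = 10^-0.05 = 0.89125, K2/[H⁺] = 10^-3.96 = 0.00010965
α₁ = 1/(1 + 0.89125 + 0.00010965) = 1/1.8914 = 0.5287; α₂ = α₁·K2/[H⁺] = 5.797×10^-5
α₁ + 2α₂ = 0.5288
CA = 0.5288 × 1.80 = 0.952 mmol/L

CA = 0.952 mmol/L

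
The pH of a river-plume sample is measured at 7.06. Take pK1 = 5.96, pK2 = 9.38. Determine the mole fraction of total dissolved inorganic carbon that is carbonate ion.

α₂ = 1 / (1 + [H⁺]/K2 + [H⁺]²/(K1K2)) = 1 / (1 + 10^+2.32 + 10^+1.22)
   = 1 / (1 + 208.93 + 16.596) = 1/226.53 = 0.004415

α₂ = 0.00441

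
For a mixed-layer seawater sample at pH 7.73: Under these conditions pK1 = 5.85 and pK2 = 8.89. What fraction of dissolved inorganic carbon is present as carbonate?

α₂ = 0.0639

α₂ = 1 / (1 + [H⁺]/K2 + [H⁺]²/(K1K2)) = 1 / (1 + 10^+1.16 + 10^-0.72)
   = 1 / (1 + 14.454 + 0.19055) = 1/15.645 = 0.06392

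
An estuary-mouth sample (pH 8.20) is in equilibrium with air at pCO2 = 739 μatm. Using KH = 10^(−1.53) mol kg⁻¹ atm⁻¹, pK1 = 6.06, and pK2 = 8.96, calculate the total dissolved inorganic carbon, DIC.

[CO2*] = KH · pCO2 = 10^(−1.53) × 739×10^-6 = 2.181×10^-5 mol/kg
α₀ = 1/(1 + K1/[H⁺] + K1K2/[H⁺]²) = 1/(1 + 10^+2.14 + 10^+1.38) = 0.006134
DIC = [CO2*]/α₀ = 2.181×10^-5 / 0.006134 = 3.56 mmol/kg

DIC = 3.56 mmol/kg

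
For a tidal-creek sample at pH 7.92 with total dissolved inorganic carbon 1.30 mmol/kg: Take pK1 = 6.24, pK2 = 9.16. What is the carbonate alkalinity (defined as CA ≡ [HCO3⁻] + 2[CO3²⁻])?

CA = 1.34 mmol/kg

CA = [HCO3⁻] + 2[CO3²⁻] = (α₁ + 2α₂)·DIC
At pH 7.92: [H⁺]/K1 = 10^-1.68 = 0.020893, K2/[H⁺] = 10^-1.24 = 0.057544
α₁ = 1/(1 + 0.020893 + 0.057544) = 1/1.0784 = 0.9273; α₂ = α₁·K2/[H⁺] = 0.05336
α₁ + 2α₂ = 1.0340
CA = 1.0340 × 1.30 = 1.34 mmol/kg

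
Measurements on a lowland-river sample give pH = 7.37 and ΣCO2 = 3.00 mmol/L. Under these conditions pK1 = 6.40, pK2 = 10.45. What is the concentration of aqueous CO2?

[CO2*] = 0.290 mmol/L

α₀ = 1 / (1 + K1/[H⁺] + K1K2/[H⁺]²) = 1 / (1 + 10^+0.97 + 10^-2.11)
   = 1 / (1 + 9.3325 + 0.0077625) = 1/10.340 = 0.09671
[CO2*] = α₀ × DIC = 0.09671 × 3.00 = 0.290 mmol/L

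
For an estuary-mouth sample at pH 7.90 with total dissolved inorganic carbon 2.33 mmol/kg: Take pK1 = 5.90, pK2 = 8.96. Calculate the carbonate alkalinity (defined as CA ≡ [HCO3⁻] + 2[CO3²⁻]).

CA = 2.49 mmol/kg

CA = [HCO3⁻] + 2[CO3²⁻] = (α₁ + 2α₂)·DIC
At pH 7.90: [H⁺]/K1 = 10^-2.00 = 0.010000, K2/[H⁺] = 10^-1.06 = 0.087096
α₁ = 1/(1 + 0.010000 + 0.087096) = 1/1.0971 = 0.9115; α₂ = α₁·K2/[H⁺] = 0.07939
α₁ + 2α₂ = 1.0703
CA = 1.0703 × 2.33 = 2.49 mmol/kg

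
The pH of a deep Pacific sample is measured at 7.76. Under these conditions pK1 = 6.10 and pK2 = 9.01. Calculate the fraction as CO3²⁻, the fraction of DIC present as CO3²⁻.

α₂ = 1 / (1 + [H⁺]/K2 + [H⁺]²/(K1K2)) = 1 / (1 + 10^+1.25 + 10^-0.41)
   = 1 / (1 + 17.783 + 0.38905) = 1/19.172 = 0.05216

α₂ = 0.0522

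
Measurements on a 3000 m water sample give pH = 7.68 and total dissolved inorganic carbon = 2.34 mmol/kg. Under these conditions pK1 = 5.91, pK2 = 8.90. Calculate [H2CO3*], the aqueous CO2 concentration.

α₀ = 1 / (1 + K1/[H⁺] + K1K2/[H⁺]²) = 1 / (1 + 10^+1.77 + 10^+0.55)
   = 1 / (1 + 58.884 + 3.5481) = 1/63.432 = 0.01576
[CO2*] = α₀ × DIC = 0.01576 × 2.34 = 0.0369 mmol/kg

[CO2*] = 0.0369 mmol/kg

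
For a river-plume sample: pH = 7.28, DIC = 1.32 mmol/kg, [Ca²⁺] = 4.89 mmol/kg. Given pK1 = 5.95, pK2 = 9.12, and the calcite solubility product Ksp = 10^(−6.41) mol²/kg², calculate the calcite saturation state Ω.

Ω = 0.226

α₂ = 1 / (1 + [H⁺]/K2 + [H⁺]²/(K1K2)) = 1 / (1 + 10^+1.84 + 10^+0.51)
   = 1 / (1 + 69.183 + 3.2359) = 1/73.419 = 0.01362
[CO3²⁻] = α₂ × DIC = 0.01362 × 1.32 = 0.01798 mmol/kg = 17.98 μmol/kg
Ksp = 10^(−6.41) = 3.890×10^-7
Ω = [Ca²⁺][CO3²⁻]/Ksp = (4.89×10^-3)(1.798×10^-5) / 3.890×10^-7 = 0.226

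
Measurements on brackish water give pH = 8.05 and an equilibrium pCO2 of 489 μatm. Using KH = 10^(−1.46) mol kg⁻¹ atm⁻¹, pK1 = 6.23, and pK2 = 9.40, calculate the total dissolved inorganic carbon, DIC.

DIC = 1.19 mmol/kg

[CO2*] = KH · pCO2 = 10^(−1.46) × 489×10^-6 = 1.696×10^-5 mol/kg
α₀ = 1/(1 + K1/[H⁺] + K1K2/[H⁺]²) = 1/(1 + 10^+1.82 + 10^+0.47) = 0.01428
DIC = [CO2*]/α₀ = 1.696×10^-5 / 0.01428 = 1.19 mmol/kg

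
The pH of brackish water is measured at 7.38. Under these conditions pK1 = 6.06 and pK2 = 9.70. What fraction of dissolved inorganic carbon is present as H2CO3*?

α₀ = 1 / (1 + K1/[H⁺] + K1K2/[H⁺]²) = 1 / (1 + 10^+1.32 + 10^-1.00)
   = 1 / (1 + 20.893 + 0.10000) = 1/21.993 = 0.04547

α₀ = 0.0455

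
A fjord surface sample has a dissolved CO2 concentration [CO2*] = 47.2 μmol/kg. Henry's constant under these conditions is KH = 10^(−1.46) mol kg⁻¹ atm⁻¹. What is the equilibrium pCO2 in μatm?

pCO2 = 1360 μatm

KH = 10^(−1.46) = 3.467×10^-2 mol kg⁻¹ atm⁻¹
pCO2 = [CO2*]/KH = 47.2×10^-6 / 3.467×10^-2 = 1.36×10^-3 atm = 1360 μatm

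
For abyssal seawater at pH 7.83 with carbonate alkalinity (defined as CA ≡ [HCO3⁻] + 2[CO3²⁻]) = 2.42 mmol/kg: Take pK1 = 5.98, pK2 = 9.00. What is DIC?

DIC = 2.31 mmol/kg

CA = [HCO3⁻] + 2[CO3²⁻] = (α₁ + 2α₂)·DIC
At pH 7.83: [H⁺]/K1 = 10^-1.85 = 0.014125, K2/[H⁺] = 10^-1.17 = 0.067608
α₁ = 1/(1 + 0.014125 + 0.067608) = 1/1.0817 = 0.9244; α₂ = α₁·K2/[H⁺] = 0.06250
α₁ + 2α₂ = 1.0494
DIC = CA / (α₁ + 2α₂) = 2.42 / 1.0494 = 2.31 mmol/kg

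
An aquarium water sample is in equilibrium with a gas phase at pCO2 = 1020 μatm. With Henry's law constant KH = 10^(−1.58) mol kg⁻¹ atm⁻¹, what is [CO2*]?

[CO2*] = 26.8 μmol/kg

KH = 10^(−1.58) = 2.630×10^-2 mol kg⁻¹ atm⁻¹
[CO2*] = KH · pCO2 = 2.630×10^-2 × 1020×10^-6 atm = 2.68×10^-5 mol/kg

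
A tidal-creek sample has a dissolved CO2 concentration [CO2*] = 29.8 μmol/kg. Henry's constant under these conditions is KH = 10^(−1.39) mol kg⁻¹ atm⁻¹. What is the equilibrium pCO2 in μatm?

KH = 10^(−1.39) = 4.074×10^-2 mol kg⁻¹ atm⁻¹
pCO2 = [CO2*]/KH = 29.8×10^-6 / 4.074×10^-2 = 7.32×10^-4 atm = 732 μatm

pCO2 = 732 μatm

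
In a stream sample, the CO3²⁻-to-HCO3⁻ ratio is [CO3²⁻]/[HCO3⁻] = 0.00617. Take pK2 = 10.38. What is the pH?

pH = 8.17

From K2 = [H⁺][CO3²⁻]/[HCO3⁻]:  pH = pK2 + log₁₀([CO3²⁻]/[HCO3⁻])
log₁₀(0.00617) = -2.210
pH = 10.38 + (-2.210) = 8.17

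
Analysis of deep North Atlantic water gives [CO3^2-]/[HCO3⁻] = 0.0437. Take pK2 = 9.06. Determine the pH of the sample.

From K2 = [H⁺][CO3^2-]/[HCO3⁻]:  pH = pK2 + log₁₀([CO3^2-]/[HCO3⁻])
log₁₀(0.0437) = -1.360
pH = 9.06 + (-1.360) = 7.70

pH = 7.70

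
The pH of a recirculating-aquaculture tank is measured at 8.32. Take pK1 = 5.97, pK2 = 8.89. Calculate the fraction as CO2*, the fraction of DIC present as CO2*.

α₀ = 0.00351

α₀ = 1 / (1 + K1/[H⁺] + K1K2/[H⁺]²) = 1 / (1 + 10^+2.35 + 10^+1.78)
   = 1 / (1 + 223.87 + 60.256) = 1/285.13 = 0.003507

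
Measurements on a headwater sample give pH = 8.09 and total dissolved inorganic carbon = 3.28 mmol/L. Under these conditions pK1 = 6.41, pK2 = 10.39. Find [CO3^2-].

α₂ = 1 / (1 + [H⁺]/K2 + [H⁺]²/(K1K2)) = 1 / (1 + 10^+2.30 + 10^+0.62)
   = 1 / (1 + 199.53 + 4.1687) = 1/204.69 = 0.004885
[CO3²⁻] = α₂ × DIC = 0.004885 × 3.28 = 0.0160 mmol/L = 16.0 μmol/L

[CO3²⁻] = 16.0 μmol/L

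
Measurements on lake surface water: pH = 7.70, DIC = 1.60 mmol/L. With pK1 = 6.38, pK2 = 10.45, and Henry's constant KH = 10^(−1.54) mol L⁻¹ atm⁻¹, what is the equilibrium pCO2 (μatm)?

α₀ = 1 / (1 + K1/[H⁺] + K1K2/[H⁺]²) = 1 / (1 + 10^+1.32 + 10^-1.43)
   = 1 / (1 + 20.893 + 0.037154) = 1/21.930 = 0.04560
[CO2*] = α₀ × DIC = 0.04560 × 1.60 = 0.07296 mmol/L
pCO2 = [CO2*]/KH = 7.296×10^-5 / 2.884×10^-2 = 2530 μatm

pCO2 = 2530 μatm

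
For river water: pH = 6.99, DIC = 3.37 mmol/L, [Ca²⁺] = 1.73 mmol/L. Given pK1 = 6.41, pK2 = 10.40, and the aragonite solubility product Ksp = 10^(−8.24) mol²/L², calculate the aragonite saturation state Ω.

α₂ = 1 / (1 + [H⁺]/K2 + [H⁺]²/(K1K2)) = 1 / (1 + 10^+3.41 + 10^+2.83)
   = 1 / (1 + 2570.4 + 676.08) = 1/3247.5 = 0.0003079
[CO3²⁻] = α₂ × DIC = 0.0003079 × 3.37 = 0.001038 mmol/L = 1.038 μmol/L
Ksp = 10^(−8.24) = 5.754×10^-9
Ω = [Ca²⁺][CO3²⁻]/Ksp = (1.73×10^-3)(1.038×10^-6) / 5.754×10^-9 = 0.312

Ω = 0.312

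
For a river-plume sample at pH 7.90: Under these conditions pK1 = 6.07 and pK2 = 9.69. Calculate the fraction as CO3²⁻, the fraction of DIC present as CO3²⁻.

α₂ = 0.0157

α₂ = 1 / (1 + [H⁺]/K2 + [H⁺]²/(K1K2)) = 1 / (1 + 10^+1.79 + 10^-0.04)
   = 1 / (1 + 61.660 + 0.91201) = 1/63.572 = 0.01573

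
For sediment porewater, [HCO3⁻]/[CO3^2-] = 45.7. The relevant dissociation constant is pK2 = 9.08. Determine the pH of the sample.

pH = 7.42

From K2 = [H⁺][CO3^2-]/[HCO3⁻]:  pH = pK2 − log₁₀([HCO3⁻]/[CO3^2-])
log₁₀(45.7) = +1.660
pH = 9.08 − (+1.660) = 7.42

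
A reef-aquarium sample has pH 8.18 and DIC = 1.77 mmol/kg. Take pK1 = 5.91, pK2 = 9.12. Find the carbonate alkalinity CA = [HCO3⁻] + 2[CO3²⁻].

CA = [HCO3⁻] + 2[CO3²⁻] = (α₁ + 2α₂)·DIC
At pH 8.18: [H⁺]/K1 = 10^-2.27 = 0.0053703, K2/[H⁺] = 10^-0.94 = 0.11482
α₁ = 1/(1 + 0.0053703 + 0.11482) = 1/1.1202 = 0.8927; α₂ = α₁·K2/[H⁺] = 0.1025
α₁ + 2α₂ = 1.0977
CA = 1.0977 × 1.77 = 1.94 mmol/kg

CA = 1.94 mmol/kg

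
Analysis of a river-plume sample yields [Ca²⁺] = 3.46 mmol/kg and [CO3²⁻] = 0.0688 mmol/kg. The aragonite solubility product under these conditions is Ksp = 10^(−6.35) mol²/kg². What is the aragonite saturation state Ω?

Ksp = 10^(−6.35) = 4.467×10^-7
Ω = [Ca²⁺][CO3²⁻]/Ksp = (3.46×10^-3)(0.0688×10^-3) / 4.467×10^-7 = 0.533

Ω = 0.533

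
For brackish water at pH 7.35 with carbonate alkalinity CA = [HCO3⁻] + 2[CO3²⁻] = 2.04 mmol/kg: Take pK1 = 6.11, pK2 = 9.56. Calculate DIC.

DIC = 2.14 mmol/kg

CA = [HCO3⁻] + 2[CO3²⁻] = (α₁ + 2α₂)·DIC
At pH 7.35: [H⁺]/K1 = 10^-1.24 = 0.057544, K2/[H⁺] = 10^-2.21 = 0.0061660
α₁ = 1/(1 + 0.057544 + 0.0061660) = 1/1.0637 = 0.9401; α₂ = α₁·K2/[H⁺] = 0.005797
α₁ + 2α₂ = 0.9517
DIC = CA / (α₁ + 2α₂) = 2.04 / 0.9517 = 2.14 mmol/kg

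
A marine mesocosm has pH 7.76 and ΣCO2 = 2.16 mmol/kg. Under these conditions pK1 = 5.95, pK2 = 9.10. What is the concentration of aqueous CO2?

[CO2*] = 0.0315 mmol/kg

α₀ = 1 / (1 + K1/[H⁺] + K1K2/[H⁺]²) = 1 / (1 + 10^+1.81 + 10^+0.47)
   = 1 / (1 + 64.565 + 2.9512) = 1/68.517 = 0.01459
[CO2*] = α₀ × DIC = 0.01459 × 2.16 = 0.0315 mmol/kg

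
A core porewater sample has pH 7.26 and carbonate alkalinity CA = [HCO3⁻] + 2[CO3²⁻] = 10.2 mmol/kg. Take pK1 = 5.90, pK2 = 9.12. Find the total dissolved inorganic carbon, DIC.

DIC = 10.5 mmol/kg

CA = [HCO3⁻] + 2[CO3²⁻] = (α₁ + 2α₂)·DIC
At pH 7.26: [H⁺]/K1 = 10^-1.36 = 0.043652, K2/[H⁺] = 10^-1.86 = 0.013804
α₁ = 1/(1 + 0.043652 + 0.013804) = 1/1.0575 = 0.9457; α₂ = α₁·K2/[H⁺] = 0.01305
α₁ + 2α₂ = 0.9718
DIC = CA / (α₁ + 2α₂) = 10.2 / 0.9718 = 10.5 mmol/kg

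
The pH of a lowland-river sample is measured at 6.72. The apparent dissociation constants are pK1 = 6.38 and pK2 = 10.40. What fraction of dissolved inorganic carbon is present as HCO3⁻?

α₁ = 1 / (1 + [H⁺]/K1 + K2/[H⁺]) = 1 / (1 + 10^-0.34 + 10^-3.68)
   = 1 / (1 + 0.45709 + 0.00020893) = 1/1.4573 = 0.6862

α₁ = 0.686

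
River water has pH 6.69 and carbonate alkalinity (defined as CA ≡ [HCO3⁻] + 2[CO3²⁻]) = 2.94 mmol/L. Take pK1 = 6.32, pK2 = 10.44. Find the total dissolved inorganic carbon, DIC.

CA = [HCO3⁻] + 2[CO3²⁻] = (α₁ + 2α₂)·DIC
At pH 6.69: [H⁺]/K1 = 10^-0.37 = 0.42658, K2/[H⁺] = 10^-3.75 = 0.00017783
α₁ = 1/(1 + 0.42658 + 0.00017783) = 1/1.4268 = 0.7009; α₂ = α₁·K2/[H⁺] = 0.0001246
α₁ + 2α₂ = 0.7011
DIC = CA / (α₁ + 2α₂) = 2.94 / 0.7011 = 4.19 mmol/L

DIC = 4.19 mmol/L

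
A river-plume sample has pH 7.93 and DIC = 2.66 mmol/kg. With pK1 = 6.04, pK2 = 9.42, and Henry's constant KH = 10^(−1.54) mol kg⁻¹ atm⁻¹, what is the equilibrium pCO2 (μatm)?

pCO2 = 1140 μatm

α₀ = 1 / (1 + K1/[H⁺] + K1K2/[H⁺]²) = 1 / (1 + 10^+1.89 + 10^+0.40)
   = 1 / (1 + 77.625 + 2.5119) = 1/81.137 = 0.01232
[CO2*] = α₀ × DIC = 0.01232 × 2.66 = 0.03278 mmol/kg
pCO2 = [CO2*]/KH = 3.278×10^-5 / 2.884×10^-2 = 1140 μatm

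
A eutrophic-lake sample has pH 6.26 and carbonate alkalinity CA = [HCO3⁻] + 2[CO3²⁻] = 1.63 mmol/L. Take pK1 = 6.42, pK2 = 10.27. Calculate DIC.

CA = [HCO3⁻] + 2[CO3²⁻] = (α₁ + 2α₂)·DIC
At pH 6.26: [H⁺]/K1 = 10^0.16 = 1.4454, K2/[H⁺] = 10^-4.01 = 9.7724×10^-5
α₁ = 1/(1 + 1.4454 + 9.7724×10^-5) = 1/2.4455 = 0.4089; α₂ = α₁·K2/[H⁺] = 3.996×10^-5
α₁ + 2α₂ = 0.4090
DIC = CA / (α₁ + 2α₂) = 1.63 / 0.4090 = 3.99 mmol/L

DIC = 3.99 mmol/L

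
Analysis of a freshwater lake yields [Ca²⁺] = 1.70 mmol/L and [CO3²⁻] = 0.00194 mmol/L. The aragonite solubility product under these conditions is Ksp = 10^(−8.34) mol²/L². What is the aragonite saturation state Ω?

Ω = 0.722

Ksp = 10^(−8.34) = 4.571×10^-9
Ω = [Ca²⁺][CO3²⁻]/Ksp = (1.70×10^-3)(0.00194×10^-3) / 4.571×10^-9 = 0.722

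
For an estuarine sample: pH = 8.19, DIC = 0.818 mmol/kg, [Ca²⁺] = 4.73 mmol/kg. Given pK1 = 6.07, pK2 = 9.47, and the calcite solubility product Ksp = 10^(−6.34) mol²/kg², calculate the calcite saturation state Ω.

α₂ = 1 / (1 + [H⁺]/K2 + [H⁺]²/(K1K2)) = 1 / (1 + 10^+1.28 + 10^-0.84)
   = 1 / (1 + 19.055 + 0.14454) = 1/20.199 = 0.04951
[CO3²⁻] = α₂ × DIC = 0.04951 × 0.818 = 0.04050 mmol/kg
Ksp = 10^(−6.34) = 4.571×10^-7
Ω = [Ca²⁺][CO3²⁻]/Ksp = (4.73×10^-3)(4.050×10^-5) / 4.571×10^-7 = 0.419

Ω = 0.419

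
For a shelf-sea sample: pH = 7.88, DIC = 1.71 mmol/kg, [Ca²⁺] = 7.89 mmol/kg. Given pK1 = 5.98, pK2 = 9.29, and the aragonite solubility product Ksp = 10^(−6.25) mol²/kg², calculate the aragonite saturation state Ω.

α₂ = 1 / (1 + [H⁺]/K2 + [H⁺]²/(K1K2)) = 1 / (1 + 10^+1.41 + 10^-0.49)
   = 1 / (1 + 25.704 + 0.32359) = 1/27.028 = 0.03700
[CO3²⁻] = α₂ × DIC = 0.03700 × 1.71 = 0.06327 mmol/kg
Ksp = 10^(−6.25) = 5.623×10^-7
Ω = [Ca²⁺][CO3²⁻]/Ksp = (7.89×10^-3)(6.327×10^-5) / 5.623×10^-7 = 0.888

Ω = 0.888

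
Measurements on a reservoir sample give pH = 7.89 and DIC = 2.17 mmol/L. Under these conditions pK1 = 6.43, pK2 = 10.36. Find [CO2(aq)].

[CO2*] = 0.0725 mmol/L

α₀ = 1 / (1 + K1/[H⁺] + K1K2/[H⁺]²) = 1 / (1 + 10^+1.46 + 10^-1.01)
   = 1 / (1 + 28.840 + 0.097724) = 1/29.938 = 0.03340
[CO2*] = α₀ × DIC = 0.03340 × 2.17 = 0.0725 mmol/L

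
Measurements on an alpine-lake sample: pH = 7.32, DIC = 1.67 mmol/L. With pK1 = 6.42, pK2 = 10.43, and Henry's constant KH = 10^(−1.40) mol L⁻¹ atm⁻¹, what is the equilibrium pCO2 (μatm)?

α₀ = 1 / (1 + K1/[H⁺] + K1K2/[H⁺]²) = 1 / (1 + 10^+0.90 + 10^-2.21)
   = 1 / (1 + 7.9433 + 0.0061660) = 1/8.9494 = 0.1117
[CO2*] = α₀ × DIC = 0.1117 × 1.67 = 0.1866 mmol/L
pCO2 = [CO2*]/KH = 1.866×10^-4 / 3.981×10^-2 = 4690 μatm

pCO2 = 4690 μatm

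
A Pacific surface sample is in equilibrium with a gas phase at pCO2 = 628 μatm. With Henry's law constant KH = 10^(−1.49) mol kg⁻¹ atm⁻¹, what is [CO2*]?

[CO2*] = 20.3 μmol/kg

KH = 10^(−1.49) = 3.236×10^-2 mol kg⁻¹ atm⁻¹
[CO2*] = KH · pCO2 = 3.236×10^-2 × 628×10^-6 atm = 2.03×10^-5 mol/kg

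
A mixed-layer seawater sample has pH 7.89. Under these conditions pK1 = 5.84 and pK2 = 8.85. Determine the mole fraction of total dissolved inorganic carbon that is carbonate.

α₂ = 0.0980

α₂ = 1 / (1 + [H⁺]/K2 + [H⁺]²/(K1K2)) = 1 / (1 + 10^+0.96 + 10^-1.09)
   = 1 / (1 + 9.1201 + 0.081283) = 1/10.201 = 0.09803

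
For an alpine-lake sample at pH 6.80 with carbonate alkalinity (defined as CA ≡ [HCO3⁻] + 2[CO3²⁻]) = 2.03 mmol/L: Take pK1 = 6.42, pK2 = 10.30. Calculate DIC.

DIC = 2.88 mmol/L

CA = [HCO3⁻] + 2[CO3²⁻] = (α₁ + 2α₂)·DIC
At pH 6.80: [H⁺]/K1 = 10^-0.38 = 0.41687, K2/[H⁺] = 10^-3.50 = 0.00031623
α₁ = 1/(1 + 0.41687 + 0.00031623) = 1/1.4172 = 0.7056; α₂ = α₁·K2/[H⁺] = 0.0002231
α₁ + 2α₂ = 0.7061
DIC = CA / (α₁ + 2α₂) = 2.03 / 0.7061 = 2.88 mmol/L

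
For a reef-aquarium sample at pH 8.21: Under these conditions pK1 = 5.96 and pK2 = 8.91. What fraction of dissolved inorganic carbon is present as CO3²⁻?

α₂ = 0.166

α₂ = 1 / (1 + [H⁺]/K2 + [H⁺]²/(K1K2)) = 1 / (1 + 10^+0.70 + 10^-1.55)
   = 1 / (1 + 5.0119 + 0.028184) = 1/6.0401 = 0.1656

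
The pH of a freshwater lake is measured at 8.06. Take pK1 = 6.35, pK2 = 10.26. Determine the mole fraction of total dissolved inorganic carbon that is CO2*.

α₀ = 1 / (1 + K1/[H⁺] + K1K2/[H⁺]²) = 1 / (1 + 10^+1.71 + 10^-0.49)
   = 1 / (1 + 51.286 + 0.32359) = 1/52.610 = 0.01901

α₀ = 0.0190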